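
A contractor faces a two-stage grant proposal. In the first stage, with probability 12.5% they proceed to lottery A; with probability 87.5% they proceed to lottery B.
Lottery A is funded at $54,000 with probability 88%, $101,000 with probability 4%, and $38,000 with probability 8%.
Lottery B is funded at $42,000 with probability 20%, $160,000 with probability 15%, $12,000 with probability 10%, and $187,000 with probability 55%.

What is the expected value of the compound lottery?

$126,218.75

EV(A) = 0.88 × 54000 + 0.04 × 101000 + 0.08 × 38000 = 47520 + 4040 + 3040 = 54600
EV(B) = 0.2 × 42000 + 0.15 × 160000 + 0.1 × 12000 + 0.55 × 187000 = 8400 + 24000 + 1200 + 102850 = 136450
Overall = 0.125 × 54600 + 0.875 × 136450 = 6825 + 119393.75 = 126218.75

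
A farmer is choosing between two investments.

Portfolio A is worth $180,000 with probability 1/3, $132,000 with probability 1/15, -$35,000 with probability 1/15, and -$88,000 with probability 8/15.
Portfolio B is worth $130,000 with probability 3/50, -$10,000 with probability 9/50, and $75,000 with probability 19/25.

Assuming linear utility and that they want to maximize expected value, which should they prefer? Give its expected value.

Portfolio B ($63,000)

Portfolio A = 1/3 × 180000 + 1/15 × 132000 + 1/15 × (-35000) + 8/15 × (-88000) = 60000 + 8800 − 2333.3333 − 46933.3333 = 19533.3333
Portfolio B = 3/50 × 130000 + 9/50 × (-10000) + 19/25 × 75000 = 7800 − 1800 + 57000 = 63000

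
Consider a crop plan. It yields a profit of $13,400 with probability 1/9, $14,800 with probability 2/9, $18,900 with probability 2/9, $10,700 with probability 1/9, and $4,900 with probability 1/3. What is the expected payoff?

$11,800

EV = 1/9 × 13400 + 2/9 × 14800 + 2/9 × 18900 + 1/9 × 10700 + 1/3 × 4900 = 1488.8889 + 3288.8889 + 4200 + 1188.8889 + 1633.3333 = 11800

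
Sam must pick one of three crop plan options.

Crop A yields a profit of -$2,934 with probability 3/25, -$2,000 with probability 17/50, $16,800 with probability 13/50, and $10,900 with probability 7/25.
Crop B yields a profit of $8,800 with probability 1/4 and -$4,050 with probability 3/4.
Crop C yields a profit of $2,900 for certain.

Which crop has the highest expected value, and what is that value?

Crop A ($6,387.92)

Crop A = 3/25 × (-2934) + 17/50 × (-2000) + 13/50 × 16800 + 7/25 × 10900 = -352.08 − 680 + 4368 + 3052 = 6387.92
Crop B = 1/4 × 8800 + 3/4 × (-4050) = 2200 − 3037.5 = -837.5
Crop C: 2900 (certain)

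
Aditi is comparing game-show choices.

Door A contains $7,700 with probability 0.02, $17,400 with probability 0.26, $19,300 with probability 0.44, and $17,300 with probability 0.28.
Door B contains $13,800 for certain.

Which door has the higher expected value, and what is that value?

Door A = 0.02 × 7700 + 0.26 × 17400 + 0.44 × 19300 + 0.28 × 17300 = 154 + 4524 + 8492 + 4844 = 18014
Door B: 13800 (certain)

Door A ($18,014)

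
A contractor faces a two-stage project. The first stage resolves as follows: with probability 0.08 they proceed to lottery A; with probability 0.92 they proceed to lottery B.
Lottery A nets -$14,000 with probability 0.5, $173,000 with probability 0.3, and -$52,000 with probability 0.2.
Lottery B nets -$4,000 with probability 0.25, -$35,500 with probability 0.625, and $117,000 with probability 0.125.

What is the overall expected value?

-$5,117.50

EV(A) = 0.5 × (-14000) + 0.3 × 173000 + 0.2 × (-52000) = -7000 + 51900 − 10400 = 34500
EV(B) = 0.25 × (-4000) + 0.625 × (-35500) + 0.125 × 117000 = -1000 − 22187.5 + 14625 = -8562.5
Overall = 0.08 × 34500 + 0.92 × (-8562.5) = 2760 − 7877.5 = -5117.5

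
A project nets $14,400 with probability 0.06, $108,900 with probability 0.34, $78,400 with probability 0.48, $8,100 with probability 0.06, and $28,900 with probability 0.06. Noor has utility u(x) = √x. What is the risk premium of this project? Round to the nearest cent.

$5,165.64

E[u] = 0.06·√14400 + 0.34·√108900 + 0.48·√78400 + 0.06·√8100 + 0.06·√28900 = 0.06·120 + 0.34·330 + 0.48·280 + 0.06·90 + 0.06·170 = 269.4
CE = (269.4)² = 72576.36
Risk premium = EV − CE = 77742 − 72576.36 = 5165.64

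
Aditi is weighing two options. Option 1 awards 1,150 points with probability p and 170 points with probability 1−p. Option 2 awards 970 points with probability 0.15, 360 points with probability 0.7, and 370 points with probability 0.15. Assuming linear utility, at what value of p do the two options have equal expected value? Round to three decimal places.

EV(Option 2) = 0.15 × 970 + 0.7 × 360 + 0.15 × 370 = 145.5 + 252 + 55.5 = 453
p·1150 + (1−p)·170 = 453
980p + 170 = 453
p = (453 − 170) / 980

p = 0.289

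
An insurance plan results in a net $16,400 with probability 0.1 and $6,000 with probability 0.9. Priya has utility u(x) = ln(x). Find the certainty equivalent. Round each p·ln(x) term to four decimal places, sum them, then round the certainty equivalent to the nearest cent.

$6,634.91

E[u] = 0.1·ln(16400) + 0.9·ln(6000) = 0.9705 + 7.8296 = 8.8001
CE = e^8.8001 ≈ 6634.91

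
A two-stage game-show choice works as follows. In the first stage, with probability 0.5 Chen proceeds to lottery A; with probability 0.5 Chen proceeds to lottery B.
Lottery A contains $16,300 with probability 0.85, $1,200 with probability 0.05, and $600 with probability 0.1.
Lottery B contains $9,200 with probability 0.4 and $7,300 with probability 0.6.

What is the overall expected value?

$11,017.50

EV(A) = 0.85 × 16300 + 0.05 × 1200 + 0.1 × 600 = 13855 + 60 + 60 = 13975
EV(B) = 0.4 × 9200 + 0.6 × 7300 = 3680 + 4380 = 8060
Overall = 0.5 × 13975 + 0.5 × 8060 = 6987.5 + 4030 = 11017.5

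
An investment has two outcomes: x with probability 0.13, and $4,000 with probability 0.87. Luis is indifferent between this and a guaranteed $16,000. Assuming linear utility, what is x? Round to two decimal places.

0.13·x + 0.87·4000 = 16000
0.13·x = 16000 − 3480 = 12520
x = 12520 / 0.13 = 96307.6923

x = $96,307.69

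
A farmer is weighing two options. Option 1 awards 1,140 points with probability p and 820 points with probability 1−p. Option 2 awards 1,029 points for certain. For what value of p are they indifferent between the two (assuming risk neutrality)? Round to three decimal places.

p = 0.653

p·1140 + (1−p)·820 = 1029
320p + 820 = 1029
p = (1029 − 820) / 320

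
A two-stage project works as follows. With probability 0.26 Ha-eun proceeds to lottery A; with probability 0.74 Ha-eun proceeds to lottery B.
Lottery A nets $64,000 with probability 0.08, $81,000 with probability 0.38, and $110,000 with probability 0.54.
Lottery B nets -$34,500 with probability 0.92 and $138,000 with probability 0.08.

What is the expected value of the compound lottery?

$9,460

EV(A) = 0.08 × 64000 + 0.38 × 81000 + 0.54 × 110000 = 5120 + 30780 + 59400 = 95300
EV(B) = 0.92 × (-34500) + 0.08 × 138000 = -31740 + 11040 = -20700
Overall = 0.26 × 95300 + 0.74 × (-20700) = 24778 − 15318 = 9460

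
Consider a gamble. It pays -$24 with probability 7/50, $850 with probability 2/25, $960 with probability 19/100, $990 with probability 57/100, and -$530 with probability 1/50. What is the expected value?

$800.74

EV = 7/50 × (-24) + 2/25 × 850 + 19/100 × 960 + 57/100 × 990 + 1/50 × (-530) = -3.36 + 68 + 182.4 + 564.3 − 10.6 = 800.74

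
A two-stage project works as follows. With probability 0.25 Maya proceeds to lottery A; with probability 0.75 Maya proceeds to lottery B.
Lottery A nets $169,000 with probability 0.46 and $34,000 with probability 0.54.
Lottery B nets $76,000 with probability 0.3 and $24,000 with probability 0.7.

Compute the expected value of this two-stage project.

$53,725

EV(A) = 0.46 × 169000 + 0.54 × 34000 = 77740 + 18360 = 96100
EV(B) = 0.3 × 76000 + 0.7 × 24000 = 22800 + 16800 = 39600
Overall = 0.25 × 96100 + 0.75 × 39600 = 24025 + 29700 = 53725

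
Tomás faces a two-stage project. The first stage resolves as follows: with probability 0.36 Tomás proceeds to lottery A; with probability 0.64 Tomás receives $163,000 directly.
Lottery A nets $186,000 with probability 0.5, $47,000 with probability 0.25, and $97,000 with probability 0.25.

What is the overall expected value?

$150,760

EV(A) = 0.5 × 186000 + 0.25 × 47000 + 0.25 × 97000 = 93000 + 11750 + 24250 = 129000
Branch B: 163000 (certain)
Overall = 0.36 × 129000 + 0.64 × 163000 = 46440 + 104320 = 150760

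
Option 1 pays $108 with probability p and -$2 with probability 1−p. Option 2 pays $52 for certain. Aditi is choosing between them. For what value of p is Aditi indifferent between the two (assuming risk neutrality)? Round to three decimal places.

p·108 + (1−p)·(-2) = 52
110p − 2 = 52
p = (52 + 2) / 110

p = 0.491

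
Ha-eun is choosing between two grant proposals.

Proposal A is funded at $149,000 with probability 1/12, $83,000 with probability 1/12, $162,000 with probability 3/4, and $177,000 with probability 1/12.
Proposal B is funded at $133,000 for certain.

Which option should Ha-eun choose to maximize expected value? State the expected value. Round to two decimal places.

Proposal A = 1/12 × 149000 + 1/12 × 83000 + 3/4 × 162000 + 1/12 × 177000 = 12416.6667 + 6916.6667 + 121500 + 14750 = 155583.3333
Proposal B: 133000 (certain)

Proposal A ($155,583.33)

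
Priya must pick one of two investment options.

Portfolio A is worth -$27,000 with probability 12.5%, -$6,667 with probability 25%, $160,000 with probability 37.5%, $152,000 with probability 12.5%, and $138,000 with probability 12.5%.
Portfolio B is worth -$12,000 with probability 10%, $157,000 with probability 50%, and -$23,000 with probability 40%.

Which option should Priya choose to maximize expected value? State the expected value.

Portfolio A ($91,208.25)

Portfolio A = 0.125 × (-27000) + 0.25 × (-6667) + 0.375 × 160000 + 0.125 × 152000 + 0.125 × 138000 = -3375 − 1666.75 + 60000 + 19000 + 17250 = 91208.25
Portfolio B = 0.1 × (-12000) + 0.5 × 157000 + 0.4 × (-23000) = -1200 + 78500 − 9200 = 68100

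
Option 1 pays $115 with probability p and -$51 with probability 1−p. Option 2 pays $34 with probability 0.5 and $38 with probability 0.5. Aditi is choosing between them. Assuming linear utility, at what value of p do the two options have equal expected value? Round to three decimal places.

EV(Option 2) = 0.5 × 34 + 0.5 × 38 = 17 + 19 = 36
p·115 + (1−p)·(-51) = 36
166p − 51 = 36
p = (36 + 51) / 166

p = 0.524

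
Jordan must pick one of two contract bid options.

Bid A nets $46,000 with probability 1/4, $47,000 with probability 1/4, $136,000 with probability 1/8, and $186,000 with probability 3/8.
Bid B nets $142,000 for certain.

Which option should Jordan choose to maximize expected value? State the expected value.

Bid A = 1/4 × 46000 + 1/4 × 47000 + 1/8 × 136000 + 3/8 × 186000 = 11500 + 11750 + 17000 + 69750 = 110000
Bid B: 142000 (certain)

Bid B ($142,000)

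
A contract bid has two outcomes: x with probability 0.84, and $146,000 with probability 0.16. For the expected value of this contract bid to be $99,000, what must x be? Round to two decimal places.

0.84·x + 0.16·146000 = 99000
0.84·x = 99000 − 23360 = 75640
x = 75640 / 0.84 = 90047.6190

x = $90,047.62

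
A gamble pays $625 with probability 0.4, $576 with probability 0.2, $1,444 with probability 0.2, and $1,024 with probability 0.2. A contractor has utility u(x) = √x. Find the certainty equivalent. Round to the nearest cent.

$829.44

E[u] = 0.4·√625 + 0.2·√576 + 0.2·√1444 + 0.2·√1024 = 0.4·25 + 0.2·24 + 0.2·38 + 0.2·32 = 28.8
CE = (28.8)² = 829.44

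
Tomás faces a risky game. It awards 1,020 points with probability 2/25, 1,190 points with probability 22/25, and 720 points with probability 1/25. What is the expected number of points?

EV = 2/25 × 1020 + 22/25 × 1190 + 1/25 × 720 = 81.6 + 1047.2 + 28.8 = 1157.6

1157.6 points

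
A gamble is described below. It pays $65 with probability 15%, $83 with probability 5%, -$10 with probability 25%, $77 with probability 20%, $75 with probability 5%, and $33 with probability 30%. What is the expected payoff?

$40.45

EV = 0.15 × 65 + 0.05 × 83 + 0.25 × (-10) + 0.2 × 77 + 0.05 × 75 + 0.3 × 33 = 9.75 + 4.15 − 2.5 + 15.4 + 3.75 + 9.9 = 40.45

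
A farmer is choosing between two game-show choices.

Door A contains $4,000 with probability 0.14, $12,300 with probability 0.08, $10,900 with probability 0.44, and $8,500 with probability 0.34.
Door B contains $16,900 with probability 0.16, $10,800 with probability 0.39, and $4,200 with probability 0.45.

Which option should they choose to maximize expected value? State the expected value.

Door A = 0.14 × 4000 + 0.08 × 12300 + 0.44 × 10900 + 0.34 × 8500 = 560 + 984 + 4796 + 2890 = 9230
Door B = 0.16 × 16900 + 0.39 × 10800 + 0.45 × 4200 = 2704 + 4212 + 1890 = 8806

Door A ($9,230)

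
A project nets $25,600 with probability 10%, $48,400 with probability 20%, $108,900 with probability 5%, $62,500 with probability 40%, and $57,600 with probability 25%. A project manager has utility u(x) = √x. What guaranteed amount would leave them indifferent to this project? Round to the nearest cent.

$55,932.25

E[u] = 0.1·√25600 + 0.2·√48400 + 0.05·√108900 + 0.4·√62500 + 0.25·√57600 = 0.1·160 + 0.2·220 + 0.05·330 + 0.4·250 + 0.25·240 = 236.5
CE = (236.5)² = 55932.25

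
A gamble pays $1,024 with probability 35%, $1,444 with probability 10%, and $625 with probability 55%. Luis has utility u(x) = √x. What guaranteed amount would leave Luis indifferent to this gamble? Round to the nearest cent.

$826.56

E[u] = 0.35·√1024 + 0.1·√1444 + 0.55·√625 = 0.35·32 + 0.1·38 + 0.55·25 = 28.75
CE = (28.75)² = 826.5625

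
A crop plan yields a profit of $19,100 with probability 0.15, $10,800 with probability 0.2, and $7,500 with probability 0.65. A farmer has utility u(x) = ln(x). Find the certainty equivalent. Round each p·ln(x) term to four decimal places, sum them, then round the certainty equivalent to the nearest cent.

$9,281.70

E[u] = 0.15·ln(19100) + 0.2·ln(10800) + 0.65·ln(7500) = 1.4786 + 1.8575 + 5.7997 = 9.1358
CE = e^9.1358 ≈ 9281.70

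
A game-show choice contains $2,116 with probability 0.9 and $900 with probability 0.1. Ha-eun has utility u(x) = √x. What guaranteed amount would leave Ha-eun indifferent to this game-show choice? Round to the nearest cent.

$1,971.36

E[u] = 0.9·√2116 + 0.1·√900 = 0.9·46 + 0.1·30 = 44.4
CE = (44.4)² = 1971.36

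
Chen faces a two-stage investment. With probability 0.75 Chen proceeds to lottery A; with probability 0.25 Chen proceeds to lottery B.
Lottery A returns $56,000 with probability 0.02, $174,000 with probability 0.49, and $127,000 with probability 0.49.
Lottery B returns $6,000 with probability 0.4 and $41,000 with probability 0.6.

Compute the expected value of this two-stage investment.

EV(A) = 0.02 × 56000 + 0.49 × 174000 + 0.49 × 127000 = 1120 + 85260 + 62230 = 148610
EV(B) = 0.4 × 6000 + 0.6 × 41000 = 2400 + 24600 = 27000
Overall = 0.75 × 148610 + 0.25 × 27000 = 111457.5 + 6750 = 118207.5

$118,207.50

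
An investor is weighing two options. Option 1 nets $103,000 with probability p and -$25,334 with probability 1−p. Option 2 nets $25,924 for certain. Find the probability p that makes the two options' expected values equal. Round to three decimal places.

p = 0.399

p·103000 + (1−p)·(-25334) = 25924
128334p − 25334 = 25924
p = (25924 + 25334) / 128334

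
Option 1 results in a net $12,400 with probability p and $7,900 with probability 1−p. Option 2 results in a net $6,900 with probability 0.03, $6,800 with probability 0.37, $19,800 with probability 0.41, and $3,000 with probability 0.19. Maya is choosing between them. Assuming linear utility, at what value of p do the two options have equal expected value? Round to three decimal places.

EV(Option 2) = 0.03 × 6900 + 0.37 × 6800 + 0.41 × 19800 + 0.19 × 3000 = 207 + 2516 + 8118 + 570 = 11411
p·12400 + (1−p)·7900 = 11411
4500p + 7900 = 11411
p = (11411 − 7900) / 4500

p = 0.780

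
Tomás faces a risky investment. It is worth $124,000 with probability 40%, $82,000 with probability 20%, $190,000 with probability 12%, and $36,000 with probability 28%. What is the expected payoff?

$98,880

EV = 0.4 × 124000 + 0.2 × 82000 + 0.12 × 190000 + 0.28 × 36000 = 49600 + 16400 + 22800 + 10080 = 98880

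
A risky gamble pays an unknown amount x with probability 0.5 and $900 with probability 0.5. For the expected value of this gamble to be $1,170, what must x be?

x = $1,440

0.5·x + 0.5·900 = 1170
0.5·x = 1170 − 450 = 720
x = 720 / 0.5 = 1440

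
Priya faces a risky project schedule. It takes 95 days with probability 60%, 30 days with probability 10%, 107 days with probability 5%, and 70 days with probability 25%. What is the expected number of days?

82.85 days

EV = 0.6 × 95 + 0.1 × 30 + 0.05 × 107 + 0.25 × 70 = 57 + 3 + 5.35 + 17.5 = 82.85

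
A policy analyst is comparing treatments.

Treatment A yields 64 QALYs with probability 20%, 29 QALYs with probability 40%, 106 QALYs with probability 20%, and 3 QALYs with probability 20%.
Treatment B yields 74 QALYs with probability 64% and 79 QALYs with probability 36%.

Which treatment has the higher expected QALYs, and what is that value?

Treatment B (75.8 QALYs)

Treatment A = 0.2 × 64 + 0.4 × 29 + 0.2 × 106 + 0.2 × 3 = 12.8 + 11.6 + 21.2 + 0.6 = 46.2
Treatment B = 0.64 × 74 + 0.36 × 79 = 47.36 + 28.44 = 75.8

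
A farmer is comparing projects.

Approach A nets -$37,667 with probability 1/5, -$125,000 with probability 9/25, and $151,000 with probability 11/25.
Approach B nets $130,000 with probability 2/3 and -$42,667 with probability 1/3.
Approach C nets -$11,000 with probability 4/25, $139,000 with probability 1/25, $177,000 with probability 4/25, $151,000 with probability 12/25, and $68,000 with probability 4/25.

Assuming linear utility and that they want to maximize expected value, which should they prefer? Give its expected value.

Approach C ($115,480)

Approach A = 1/5 × (-37667) + 9/25 × (-125000) + 11/25 × 151000 = -7533.4 − 45000 + 66440 = 13906.6
Approach B = 2/3 × 130000 + 1/3 × (-42667) = 86666.6667 − 14222.3333 = 72444.3333
Approach C = 4/25 × (-11000) + 1/25 × 139000 + 4/25 × 177000 + 12/25 × 151000 + 4/25 × 68000 = -1760 + 5560 + 28320 + 72480 + 10880 = 115480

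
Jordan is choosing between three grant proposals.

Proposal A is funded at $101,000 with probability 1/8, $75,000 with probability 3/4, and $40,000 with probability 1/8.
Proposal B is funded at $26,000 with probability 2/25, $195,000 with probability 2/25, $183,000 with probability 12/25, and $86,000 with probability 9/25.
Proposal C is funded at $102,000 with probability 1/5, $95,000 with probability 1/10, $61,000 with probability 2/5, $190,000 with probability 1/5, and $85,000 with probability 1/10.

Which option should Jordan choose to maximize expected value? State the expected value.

Proposal B ($136,480)

Proposal A = 1/8 × 101000 + 3/4 × 75000 + 1/8 × 40000 = 12625 + 56250 + 5000 = 73875
Proposal B = 2/25 × 26000 + 2/25 × 195000 + 12/25 × 183000 + 9/25 × 86000 = 2080 + 15600 + 87840 + 30960 = 136480
Proposal C = 1/5 × 102000 + 1/10 × 95000 + 2/5 × 61000 + 1/5 × 190000 + 1/10 × 85000 = 20400 + 9500 + 24400 + 38000 + 8500 = 100800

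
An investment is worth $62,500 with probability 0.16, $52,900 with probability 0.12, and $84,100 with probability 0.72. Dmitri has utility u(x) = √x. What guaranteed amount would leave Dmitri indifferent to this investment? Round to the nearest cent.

E[u] = 0.16·√62500 + 0.12·√52900 + 0.72·√84100 = 0.16·250 + 0.12·230 + 0.72·290 = 276.4
CE = (276.4)² = 76396.96

$76,396.96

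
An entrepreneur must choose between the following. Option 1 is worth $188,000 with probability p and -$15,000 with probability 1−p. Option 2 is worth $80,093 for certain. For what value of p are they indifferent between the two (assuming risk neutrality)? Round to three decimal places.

p·188000 + (1−p)·(-15000) = 80093
203000p − 15000 = 80093
p = (80093 + 15000) / 203000

p = 0.468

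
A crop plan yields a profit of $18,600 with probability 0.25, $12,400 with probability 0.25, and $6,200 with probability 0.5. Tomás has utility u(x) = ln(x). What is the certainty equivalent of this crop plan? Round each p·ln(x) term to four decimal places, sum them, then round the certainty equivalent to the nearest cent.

$9,704.06

E[u] = 0.25·ln(18600) + 0.25·ln(12400) + 0.5·ln(6200) = 2.4577 + 2.3564 + 4.3662 = 9.1803
CE = e^9.1803 ≈ 9704.06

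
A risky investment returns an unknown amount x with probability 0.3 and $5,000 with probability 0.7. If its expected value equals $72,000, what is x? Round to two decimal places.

x = $228,333.33

0.3·x + 0.7·5000 = 72000
0.3·x = 72000 − 3500 = 68500
x = 68500 / 0.3 = 228333.3333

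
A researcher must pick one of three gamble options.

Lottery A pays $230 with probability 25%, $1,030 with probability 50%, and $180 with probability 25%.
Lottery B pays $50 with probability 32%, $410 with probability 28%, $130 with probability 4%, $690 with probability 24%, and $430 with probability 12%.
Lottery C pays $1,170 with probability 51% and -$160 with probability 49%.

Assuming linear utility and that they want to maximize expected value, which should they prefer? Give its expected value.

Lottery A ($617.50)

Lottery A = 0.25 × 230 + 0.5 × 1030 + 0.25 × 180 = 57.5 + 515 + 45 = 617.5
Lottery B = 0.32 × 50 + 0.28 × 410 + 0.04 × 130 + 0.24 × 690 + 0.12 × 430 = 16 + 114.8 + 5.2 + 165.6 + 51.6 = 353.2
Lottery C = 0.51 × 1170 + 0.49 × (-160) = 596.7 − 78.4 = 518.3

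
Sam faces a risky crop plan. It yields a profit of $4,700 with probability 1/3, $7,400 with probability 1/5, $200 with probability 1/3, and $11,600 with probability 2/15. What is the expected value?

$4,660

EV = 1/3 × 4700 + 1/5 × 7400 + 1/3 × 200 + 2/15 × 11600 = 1566.6667 + 1480 + 66.6667 + 1546.6667 = 4660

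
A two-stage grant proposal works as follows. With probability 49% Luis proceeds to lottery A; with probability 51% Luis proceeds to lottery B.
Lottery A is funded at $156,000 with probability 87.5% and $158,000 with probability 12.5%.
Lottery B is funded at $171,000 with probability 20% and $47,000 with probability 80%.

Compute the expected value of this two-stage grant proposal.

$113,180.50

EV(A) = 0.875 × 156000 + 0.125 × 158000 = 136500 + 19750 = 156250
EV(B) = 0.2 × 171000 + 0.8 × 47000 = 34200 + 37600 = 71800
Overall = 0.49 × 156250 + 0.51 × 71800 = 76562.5 + 36618 = 113180.5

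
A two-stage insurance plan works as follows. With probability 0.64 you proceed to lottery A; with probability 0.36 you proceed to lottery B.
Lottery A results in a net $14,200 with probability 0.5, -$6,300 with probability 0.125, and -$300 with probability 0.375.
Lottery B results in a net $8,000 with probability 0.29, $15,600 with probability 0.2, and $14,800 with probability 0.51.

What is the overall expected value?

$8,643.68

EV(A) = 0.5 × 14200 + 0.125 × (-6300) + 0.375 × (-300) = 7100 − 787.5 − 112.5 = 6200
EV(B) = 0.29 × 8000 + 0.2 × 15600 + 0.51 × 14800 = 2320 + 3120 + 7548 = 12988
Overall = 0.64 × 6200 + 0.36 × 12988 = 3968 + 4675.68 = 8643.68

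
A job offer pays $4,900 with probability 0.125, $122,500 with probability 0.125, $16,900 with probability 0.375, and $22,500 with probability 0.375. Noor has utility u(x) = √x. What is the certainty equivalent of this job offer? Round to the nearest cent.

$24,806.25

E[u] = 0.125·√4900 + 0.125·√122500 + 0.375·√16900 + 0.375·√22500 = 0.125·70 + 0.125·350 + 0.375·130 + 0.375·150 = 157.5
CE = (157.5)² = 24806.25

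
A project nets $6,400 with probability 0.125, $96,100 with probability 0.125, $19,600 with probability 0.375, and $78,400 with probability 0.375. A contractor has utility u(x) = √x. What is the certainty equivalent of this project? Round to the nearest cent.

E[u] = 0.125·√6400 + 0.125·√96100 + 0.375·√19600 + 0.375·√78400 = 0.125·80 + 0.125·310 + 0.375·140 + 0.375·280 = 206.25
CE = (206.25)² = 42539.0625

$42,539.06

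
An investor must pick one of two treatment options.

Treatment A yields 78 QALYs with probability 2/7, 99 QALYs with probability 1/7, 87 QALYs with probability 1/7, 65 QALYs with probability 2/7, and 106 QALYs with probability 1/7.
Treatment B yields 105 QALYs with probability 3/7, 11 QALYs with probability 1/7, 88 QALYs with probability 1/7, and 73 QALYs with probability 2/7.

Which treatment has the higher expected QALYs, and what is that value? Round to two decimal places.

Treatment A (82.57 QALYs)

Treatment A = 2/7 × 78 + 1/7 × 99 + 1/7 × 87 + 2/7 × 65 + 1/7 × 106 = 22.2857 + 14.1429 + 12.4286 + 18.5714 + 15.1429 = 82.5714
Treatment B = 3/7 × 105 + 1/7 × 11 + 1/7 × 88 + 2/7 × 73 = 45 + 1.5714 + 12.5714 + 20.8571 = 80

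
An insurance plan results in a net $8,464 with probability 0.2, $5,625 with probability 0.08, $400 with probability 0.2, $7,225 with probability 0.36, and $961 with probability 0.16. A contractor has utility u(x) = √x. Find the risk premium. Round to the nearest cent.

$886.68

E[u] = 0.2·√8464 + 0.08·√5625 + 0.2·√400 + 0.36·√7225 + 0.16·√961 = 0.2·92 + 0.08·75 + 0.2·20 + 0.36·85 + 0.16·31 = 63.96
CE = (63.96)² = 4090.8816
Risk premium = EV − CE = 4977.56 − 4090.8816 = 886.6784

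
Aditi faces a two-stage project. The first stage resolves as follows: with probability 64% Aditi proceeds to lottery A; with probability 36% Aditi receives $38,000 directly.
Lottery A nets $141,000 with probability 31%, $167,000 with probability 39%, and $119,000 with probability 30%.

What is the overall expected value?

$106,185.60

EV(A) = 0.31 × 141000 + 0.39 × 167000 + 0.3 × 119000 = 43710 + 65130 + 35700 = 144540
Branch B: 38000 (certain)
Overall = 0.64 × 144540 + 0.36 × 38000 = 92505.6 + 13680 = 106185.6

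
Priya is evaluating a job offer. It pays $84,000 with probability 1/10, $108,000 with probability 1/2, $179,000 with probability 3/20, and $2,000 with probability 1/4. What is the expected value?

$89,750

EV = 1/10 × 84000 + 1/2 × 108000 + 3/20 × 179000 + 1/4 × 2000 = 8400 + 54000 + 26850 + 500 = 89750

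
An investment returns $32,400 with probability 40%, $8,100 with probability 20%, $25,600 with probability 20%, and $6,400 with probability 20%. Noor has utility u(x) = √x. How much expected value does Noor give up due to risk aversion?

E[u] = 0.4·√32400 + 0.2·√8100 + 0.2·√25600 + 0.2·√6400 = 0.4·180 + 0.2·90 + 0.2·160 + 0.2·80 = 138
CE = (138)² = 19044
Risk premium = EV − CE = 20980 − 19044 = 1936

$1,936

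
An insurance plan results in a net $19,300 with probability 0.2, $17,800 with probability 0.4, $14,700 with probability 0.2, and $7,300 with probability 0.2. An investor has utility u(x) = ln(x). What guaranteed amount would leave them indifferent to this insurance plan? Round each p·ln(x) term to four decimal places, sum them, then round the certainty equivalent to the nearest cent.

E[u] = 0.2·ln(19300) + 0.4·ln(17800) + 0.2·ln(14700) + 0.2·ln(7300) = 1.9736 + 3.9148 + 1.9191 + 1.7791 = 9.5866
CE = e^9.5866 ≈ 14568.25

$14,568.25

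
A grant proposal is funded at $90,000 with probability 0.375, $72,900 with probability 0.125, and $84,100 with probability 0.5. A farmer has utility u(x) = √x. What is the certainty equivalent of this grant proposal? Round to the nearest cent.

E[u] = 0.375·√90000 + 0.125·√72900 + 0.5·√84100 = 0.375·300 + 0.125·270 + 0.5·290 = 291.25
CE = (291.25)² = 84826.5625

$84,826.56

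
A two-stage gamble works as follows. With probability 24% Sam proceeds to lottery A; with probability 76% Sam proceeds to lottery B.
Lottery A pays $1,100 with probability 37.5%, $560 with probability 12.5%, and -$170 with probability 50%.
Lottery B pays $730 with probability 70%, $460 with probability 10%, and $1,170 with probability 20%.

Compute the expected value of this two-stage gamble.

EV(A) = 0.375 × 1100 + 0.125 × 560 + 0.5 × (-170) = 412.5 + 70 − 85 = 397.5
EV(B) = 0.7 × 730 + 0.1 × 460 + 0.2 × 1170 = 511 + 46 + 234 = 791
Overall = 0.24 × 397.5 + 0.76 × 791 = 95.4 + 601.16 = 696.56

$696.56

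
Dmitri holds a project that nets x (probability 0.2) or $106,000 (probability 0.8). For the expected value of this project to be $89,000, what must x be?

0.2·x + 0.8·106000 = 89000
0.2·x = 89000 − 84800 = 4200
x = 4200 / 0.2 = 21000

x = $21,000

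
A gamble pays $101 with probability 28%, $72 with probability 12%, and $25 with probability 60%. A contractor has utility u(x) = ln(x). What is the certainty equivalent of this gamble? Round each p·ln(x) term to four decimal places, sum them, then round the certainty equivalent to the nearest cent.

$41.96

E[u] = 0.28·ln(101) + 0.12·ln(72) + 0.6·ln(25) = 1.2922 + 0.5132 + 1.9313 = 3.7367
CE = e^3.7367 ≈ 41.96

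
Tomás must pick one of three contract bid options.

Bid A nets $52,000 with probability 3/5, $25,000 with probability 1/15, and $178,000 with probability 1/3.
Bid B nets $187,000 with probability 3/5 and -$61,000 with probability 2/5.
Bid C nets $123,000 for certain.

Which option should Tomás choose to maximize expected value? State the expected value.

Bid A = 3/5 × 52000 + 1/15 × 25000 + 1/3 × 178000 = 31200 + 1666.6667 + 59333.3333 = 92200
Bid B = 3/5 × 187000 + 2/5 × (-61000) = 112200 − 24400 = 87800
Bid C: 123000 (certain)

Bid C ($123,000)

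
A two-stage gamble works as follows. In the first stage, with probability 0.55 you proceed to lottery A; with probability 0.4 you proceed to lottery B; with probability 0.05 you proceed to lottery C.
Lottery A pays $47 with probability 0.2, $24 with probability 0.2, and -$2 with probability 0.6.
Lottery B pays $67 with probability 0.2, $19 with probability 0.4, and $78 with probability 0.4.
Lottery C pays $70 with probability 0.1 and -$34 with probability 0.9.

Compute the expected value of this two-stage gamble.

$26.85

EV(A) = 0.2 × 47 + 0.2 × 24 + 0.6 × (-2) = 9.4 + 4.8 − 1.2 = 13
EV(B) = 0.2 × 67 + 0.4 × 19 + 0.4 × 78 = 13.4 + 7.6 + 31.2 = 52.2
EV(C) = 0.1 × 70 + 0.9 × (-34) = 7 − 30.6 = -23.6
Overall = 0.55 × 13 + 0.4 × 52.2 + 0.05 × (-23.6) = 7.15 + 20.88 − 1.18 = 26.85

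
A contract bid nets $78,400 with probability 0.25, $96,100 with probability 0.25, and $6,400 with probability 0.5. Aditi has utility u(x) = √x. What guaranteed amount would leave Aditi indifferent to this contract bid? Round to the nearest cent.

$35,156.25

E[u] = 0.25·√78400 + 0.25·√96100 + 0.5·√6400 = 0.25·280 + 0.25·310 + 0.5·80 = 187.5
CE = (187.5)² = 35156.25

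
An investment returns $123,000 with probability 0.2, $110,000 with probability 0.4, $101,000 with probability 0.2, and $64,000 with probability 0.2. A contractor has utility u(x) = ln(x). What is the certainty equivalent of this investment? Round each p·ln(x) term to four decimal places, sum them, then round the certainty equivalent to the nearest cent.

E[u] = 0.2·ln(123000) + 0.4·ln(110000) + 0.2·ln(101000) + 0.2·ln(64000) = 2.3440 + 4.6433 + 2.3046 + 2.2133 = 11.5052
CE = e^11.5052 ≈ 99230.43

$99,230.43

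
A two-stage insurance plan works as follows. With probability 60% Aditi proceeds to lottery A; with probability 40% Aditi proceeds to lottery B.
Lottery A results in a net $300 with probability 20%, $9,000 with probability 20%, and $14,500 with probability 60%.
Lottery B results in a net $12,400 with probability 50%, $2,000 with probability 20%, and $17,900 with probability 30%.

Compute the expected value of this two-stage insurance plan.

EV(A) = 0.2 × 300 + 0.2 × 9000 + 0.6 × 14500 = 60 + 1800 + 8700 = 10560
EV(B) = 0.5 × 12400 + 0.2 × 2000 + 0.3 × 17900 = 6200 + 400 + 5370 = 11970
Overall = 0.6 × 10560 + 0.4 × 11970 = 6336 + 4788 = 11124

$11,124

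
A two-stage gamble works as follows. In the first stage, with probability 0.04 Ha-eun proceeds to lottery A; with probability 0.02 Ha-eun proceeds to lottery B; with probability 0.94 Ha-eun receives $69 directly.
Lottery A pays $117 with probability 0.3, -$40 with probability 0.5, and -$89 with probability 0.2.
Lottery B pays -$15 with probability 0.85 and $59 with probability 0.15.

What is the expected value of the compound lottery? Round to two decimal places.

EV(A) = 0.3 × 117 + 0.5 × (-40) + 0.2 × (-89) = 35.1 − 20 − 17.8 = -2.7
EV(B) = 0.85 × (-15) + 0.15 × 59 = -12.75 + 8.85 = -3.9
Branch C: 69 (certain)
Overall = 0.04 × (-2.7) + 0.02 × (-3.9) + 0.94 × 69 = -0.108 − 0.078 + 64.86 = 64.674

$64.67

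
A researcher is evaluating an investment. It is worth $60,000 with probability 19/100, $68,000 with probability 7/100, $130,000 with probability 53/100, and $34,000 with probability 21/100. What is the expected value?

$92,200

EV = 19/100 × 60000 + 7/100 × 68000 + 53/100 × 130000 + 21/100 × 34000 = 11400 + 4760 + 68900 + 7140 = 92200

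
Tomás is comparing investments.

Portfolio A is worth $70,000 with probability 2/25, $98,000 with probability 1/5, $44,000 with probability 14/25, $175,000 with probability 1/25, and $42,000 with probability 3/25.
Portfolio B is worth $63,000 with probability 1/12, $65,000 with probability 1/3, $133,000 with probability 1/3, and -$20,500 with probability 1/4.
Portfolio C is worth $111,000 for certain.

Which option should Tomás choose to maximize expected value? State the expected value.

Portfolio A = 2/25 × 70000 + 1/5 × 98000 + 14/25 × 44000 + 1/25 × 175000 + 3/25 × 42000 = 5600 + 19600 + 24640 + 7000 + 5040 = 61880
Portfolio B = 1/12 × 63000 + 1/3 × 65000 + 1/3 × 133000 + 1/4 × (-20500) = 5250 + 21666.6667 + 44333.3333 − 5125 = 66125
Portfolio C: 111000 (certain)

Portfolio C ($111,000)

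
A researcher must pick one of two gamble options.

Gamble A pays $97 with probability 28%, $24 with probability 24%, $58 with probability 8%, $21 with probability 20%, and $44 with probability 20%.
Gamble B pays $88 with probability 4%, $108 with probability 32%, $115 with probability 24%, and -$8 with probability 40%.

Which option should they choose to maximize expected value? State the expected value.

Gamble B ($62.48)

Gamble A = 0.28 × 97 + 0.24 × 24 + 0.08 × 58 + 0.2 × 21 + 0.2 × 44 = 27.16 + 5.76 + 4.64 + 4.2 + 8.8 = 50.56
Gamble B = 0.04 × 88 + 0.32 × 108 + 0.24 × 115 + 0.4 × (-8) = 3.52 + 34.56 + 27.6 − 3.2 = 62.48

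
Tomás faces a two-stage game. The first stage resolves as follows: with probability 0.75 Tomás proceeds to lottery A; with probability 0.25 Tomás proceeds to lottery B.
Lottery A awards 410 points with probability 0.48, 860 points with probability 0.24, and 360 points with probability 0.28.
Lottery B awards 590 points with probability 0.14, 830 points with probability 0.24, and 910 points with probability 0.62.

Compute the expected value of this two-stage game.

589.5 points

EV(A) = 0.48 × 410 + 0.24 × 860 + 0.28 × 360 = 196.8 + 206.4 + 100.8 = 504
EV(B) = 0.14 × 590 + 0.24 × 830 + 0.62 × 910 = 82.6 + 199.2 + 564.2 = 846
Overall = 0.75 × 504 + 0.25 × 846 = 378 + 211.5 = 589.5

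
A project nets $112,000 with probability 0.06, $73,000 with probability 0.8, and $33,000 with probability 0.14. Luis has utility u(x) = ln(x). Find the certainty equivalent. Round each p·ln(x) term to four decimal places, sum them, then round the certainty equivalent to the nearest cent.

E[u] = 0.06·ln(112000) + 0.8·ln(73000) + 0.14·ln(33000) = 0.6976 + 8.9586 + 1.4566 = 11.1128
CE = e^11.1128 ≈ 67023.59

$67,023.59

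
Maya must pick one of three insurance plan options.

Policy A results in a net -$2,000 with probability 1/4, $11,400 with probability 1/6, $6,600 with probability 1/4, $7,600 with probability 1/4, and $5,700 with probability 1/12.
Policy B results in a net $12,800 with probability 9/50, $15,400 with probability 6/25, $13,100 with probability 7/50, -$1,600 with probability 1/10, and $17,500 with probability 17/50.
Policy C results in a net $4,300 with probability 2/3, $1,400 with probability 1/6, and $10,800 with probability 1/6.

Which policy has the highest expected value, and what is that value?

Policy A = 1/4 × (-2000) + 1/6 × 11400 + 1/4 × 6600 + 1/4 × 7600 + 1/12 × 5700 = -500 + 1900 + 1650 + 1900 + 475 = 5425
Policy B = 9/50 × 12800 + 6/25 × 15400 + 7/50 × 13100 + 1/10 × (-1600) + 17/50 × 17500 = 2304 + 3696 + 1834 − 160 + 5950 = 13624
Policy C = 2/3 × 4300 + 1/6 × 1400 + 1/6 × 10800 = 2866.6667 + 233.3333 + 1800 = 4900

Policy B ($13,624)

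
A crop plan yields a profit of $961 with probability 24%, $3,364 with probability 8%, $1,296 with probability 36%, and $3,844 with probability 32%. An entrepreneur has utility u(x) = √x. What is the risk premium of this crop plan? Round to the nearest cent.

$182.19

E[u] = 0.24·√961 + 0.08·√3364 + 0.36·√1296 + 0.32·√3844 = 0.24·31 + 0.08·58 + 0.36·36 + 0.32·62 = 44.88
CE = (44.88)² = 2014.2144
Risk premium = EV − CE = 2196.4 − 2014.2144 = 182.1856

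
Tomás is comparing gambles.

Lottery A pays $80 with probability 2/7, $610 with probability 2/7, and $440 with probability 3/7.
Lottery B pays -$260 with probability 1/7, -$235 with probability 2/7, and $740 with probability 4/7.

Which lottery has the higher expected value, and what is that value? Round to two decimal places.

Lottery A ($385.71)

Lottery A = 2/7 × 80 + 2/7 × 610 + 3/7 × 440 = 22.8571 + 174.2857 + 188.5714 = 385.7143
Lottery B = 1/7 × (-260) + 2/7 × (-235) + 4/7 × 740 = -37.1429 − 67.1429 + 422.8571 = 318.5714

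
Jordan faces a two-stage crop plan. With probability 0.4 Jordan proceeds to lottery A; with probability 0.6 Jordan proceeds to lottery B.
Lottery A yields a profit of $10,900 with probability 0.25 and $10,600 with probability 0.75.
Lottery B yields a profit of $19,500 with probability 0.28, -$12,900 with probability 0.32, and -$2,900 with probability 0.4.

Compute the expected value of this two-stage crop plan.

$4,373.20

EV(A) = 0.25 × 10900 + 0.75 × 10600 = 2725 + 7950 = 10675
EV(B) = 0.28 × 19500 + 0.32 × (-12900) + 0.4 × (-2900) = 5460 − 4128 − 1160 = 172
Overall = 0.4 × 10675 + 0.6 × 172 = 4270 + 103.2 = 4373.2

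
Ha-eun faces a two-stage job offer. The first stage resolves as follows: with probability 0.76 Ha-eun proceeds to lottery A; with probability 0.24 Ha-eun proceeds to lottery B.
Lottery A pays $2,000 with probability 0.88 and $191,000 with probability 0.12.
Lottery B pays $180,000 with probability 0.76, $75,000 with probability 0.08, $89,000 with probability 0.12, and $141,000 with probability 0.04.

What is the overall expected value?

EV(A) = 0.88 × 2000 + 0.12 × 191000 = 1760 + 22920 = 24680
EV(B) = 0.76 × 180000 + 0.08 × 75000 + 0.12 × 89000 + 0.04 × 141000 = 136800 + 6000 + 10680 + 5640 = 159120
Overall = 0.76 × 24680 + 0.24 × 159120 = 18756.8 + 38188.8 = 56945.6

$56,945.60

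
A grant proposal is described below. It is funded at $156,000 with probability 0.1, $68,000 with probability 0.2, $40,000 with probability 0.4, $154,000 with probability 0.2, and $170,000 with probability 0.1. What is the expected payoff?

$93,000

EV = 0.1 × 156000 + 0.2 × 68000 + 0.4 × 40000 + 0.2 × 154000 + 0.1 × 170000 = 15600 + 13600 + 16000 + 30800 + 17000 = 93000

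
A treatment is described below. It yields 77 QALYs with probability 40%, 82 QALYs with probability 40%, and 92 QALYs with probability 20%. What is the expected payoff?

EV = 0.4 × 77 + 0.4 × 82 + 0.2 × 92 = 30.8 + 32.8 + 18.4 = 82

82 QALYs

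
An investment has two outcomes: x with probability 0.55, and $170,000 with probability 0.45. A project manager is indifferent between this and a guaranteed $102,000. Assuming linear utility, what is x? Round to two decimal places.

0.55·x + 0.45·170000 = 102000
0.55·x = 102000 − 76500 = 25500
x = 25500 / 0.55 = 46363.6364

x = $46,363.64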